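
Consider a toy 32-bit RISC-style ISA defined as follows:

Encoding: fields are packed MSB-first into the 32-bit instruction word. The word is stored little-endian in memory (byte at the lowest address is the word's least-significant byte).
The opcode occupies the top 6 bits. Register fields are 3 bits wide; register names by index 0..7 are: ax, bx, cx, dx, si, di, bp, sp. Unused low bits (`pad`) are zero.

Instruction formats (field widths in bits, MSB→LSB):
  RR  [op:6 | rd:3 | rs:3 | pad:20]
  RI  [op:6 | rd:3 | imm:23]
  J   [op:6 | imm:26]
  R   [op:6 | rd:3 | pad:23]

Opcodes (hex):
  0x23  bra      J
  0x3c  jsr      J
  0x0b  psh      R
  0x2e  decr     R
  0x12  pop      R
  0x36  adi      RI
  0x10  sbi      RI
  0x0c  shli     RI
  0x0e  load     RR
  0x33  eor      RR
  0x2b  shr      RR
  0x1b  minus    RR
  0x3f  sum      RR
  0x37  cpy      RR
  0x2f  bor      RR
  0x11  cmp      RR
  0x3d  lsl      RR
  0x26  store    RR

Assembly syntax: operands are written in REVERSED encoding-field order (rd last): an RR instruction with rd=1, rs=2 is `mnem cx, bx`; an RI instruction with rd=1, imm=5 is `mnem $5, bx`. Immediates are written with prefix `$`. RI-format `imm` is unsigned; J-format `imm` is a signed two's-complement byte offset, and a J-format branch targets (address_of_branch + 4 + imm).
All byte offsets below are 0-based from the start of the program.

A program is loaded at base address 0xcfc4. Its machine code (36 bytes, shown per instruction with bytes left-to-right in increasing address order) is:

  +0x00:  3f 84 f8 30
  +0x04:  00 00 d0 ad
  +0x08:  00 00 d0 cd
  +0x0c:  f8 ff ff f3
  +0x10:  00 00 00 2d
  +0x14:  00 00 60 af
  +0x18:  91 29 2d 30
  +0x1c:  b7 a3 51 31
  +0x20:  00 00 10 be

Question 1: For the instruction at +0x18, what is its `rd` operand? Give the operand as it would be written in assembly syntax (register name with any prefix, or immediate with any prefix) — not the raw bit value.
off 0x18: read 91 29 2d 30 as little → 0x302d2991
  top 6b → 0xc → shli [RI]
  [25:23] rd=0 = ax
  [22:0] imm=2959761 = $2959761

ax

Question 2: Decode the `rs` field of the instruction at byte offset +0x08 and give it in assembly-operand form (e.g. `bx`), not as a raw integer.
[08] 00 00 d0 cd → 0xcdd00000
  top 6b → 0x33 → eor [RR]
  rd: (w>>23)&0x7=0x3 → dx
  rs: (w>>20)&0x7=0x5 → di

di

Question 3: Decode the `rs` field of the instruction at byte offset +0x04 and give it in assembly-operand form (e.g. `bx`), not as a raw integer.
off 0x04: read 00 00 d0 ad as little → 0xadd00000
  top 6b → 0x2b → shr [RR]
  [25:23] rd=3 = dx
  [22:20] rs=5 = di

di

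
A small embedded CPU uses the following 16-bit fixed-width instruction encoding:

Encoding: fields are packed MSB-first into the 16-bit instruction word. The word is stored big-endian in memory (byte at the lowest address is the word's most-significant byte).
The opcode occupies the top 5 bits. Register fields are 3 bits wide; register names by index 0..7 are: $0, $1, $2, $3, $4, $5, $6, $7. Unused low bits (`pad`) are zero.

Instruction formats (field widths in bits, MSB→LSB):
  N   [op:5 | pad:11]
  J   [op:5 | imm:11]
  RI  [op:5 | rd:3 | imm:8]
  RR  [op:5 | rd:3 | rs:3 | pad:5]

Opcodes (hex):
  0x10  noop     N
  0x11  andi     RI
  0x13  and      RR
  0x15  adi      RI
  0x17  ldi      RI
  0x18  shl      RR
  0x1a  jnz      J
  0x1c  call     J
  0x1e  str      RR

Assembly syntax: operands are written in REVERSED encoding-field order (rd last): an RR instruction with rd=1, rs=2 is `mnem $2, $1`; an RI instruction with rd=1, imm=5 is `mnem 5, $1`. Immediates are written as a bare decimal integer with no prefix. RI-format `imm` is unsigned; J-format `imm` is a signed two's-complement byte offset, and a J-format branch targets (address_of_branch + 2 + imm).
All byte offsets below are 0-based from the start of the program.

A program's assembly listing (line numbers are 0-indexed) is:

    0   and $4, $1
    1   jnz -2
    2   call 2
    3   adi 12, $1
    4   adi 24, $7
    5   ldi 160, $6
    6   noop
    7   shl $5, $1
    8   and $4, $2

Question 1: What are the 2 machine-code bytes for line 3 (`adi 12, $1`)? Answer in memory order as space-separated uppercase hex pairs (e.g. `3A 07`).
A9 0C

3. adi fields op=0x15:5|rd=1:3|imm=12:8 → word a90ch → a9 0c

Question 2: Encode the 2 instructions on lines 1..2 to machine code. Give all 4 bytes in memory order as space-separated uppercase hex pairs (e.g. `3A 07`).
D7 FE E0 02

1. jnz fields op=0x1a:5|imm=-2:11 → word d7feh → d7 fe
2. call fields op=0x1c:5|imm=2:11 → word e002h → e0 02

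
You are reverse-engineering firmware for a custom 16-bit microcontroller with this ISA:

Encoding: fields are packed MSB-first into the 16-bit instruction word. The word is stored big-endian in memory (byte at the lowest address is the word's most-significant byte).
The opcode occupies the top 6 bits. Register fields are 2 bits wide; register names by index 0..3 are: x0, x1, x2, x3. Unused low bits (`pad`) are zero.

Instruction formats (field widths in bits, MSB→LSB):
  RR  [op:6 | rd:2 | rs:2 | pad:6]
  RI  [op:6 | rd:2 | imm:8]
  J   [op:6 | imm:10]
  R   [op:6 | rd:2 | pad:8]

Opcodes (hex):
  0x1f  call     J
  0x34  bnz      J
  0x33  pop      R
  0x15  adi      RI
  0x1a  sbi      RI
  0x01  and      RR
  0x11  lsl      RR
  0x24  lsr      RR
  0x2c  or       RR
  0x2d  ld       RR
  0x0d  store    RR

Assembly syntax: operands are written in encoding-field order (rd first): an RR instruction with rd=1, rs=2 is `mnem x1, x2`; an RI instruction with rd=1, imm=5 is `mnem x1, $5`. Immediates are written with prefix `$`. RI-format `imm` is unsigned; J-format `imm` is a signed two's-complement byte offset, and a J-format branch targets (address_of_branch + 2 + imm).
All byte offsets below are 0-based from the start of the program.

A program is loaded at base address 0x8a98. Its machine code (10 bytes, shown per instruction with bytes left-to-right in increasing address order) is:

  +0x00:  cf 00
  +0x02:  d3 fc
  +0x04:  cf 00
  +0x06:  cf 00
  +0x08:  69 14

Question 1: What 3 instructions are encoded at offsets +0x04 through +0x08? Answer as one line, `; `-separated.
pop x3; pop x3; sbi x1, $20

off 0x04: read cf 00 as big → 0xcf00
  op=0xcf00>>10=0x33 ⇒ pop (R)
  rd@[9:8]=0x3 ⇒ x3
off 0x06: read cf 00 as big → 0xcf00
  op=0xcf00>>10=0x33 ⇒ pop (R)
  rd@[9:8]=0x3 ⇒ x3
off 0x08: read 69 14 as big → 0x6914
  op=0x6914>>10=0x1a ⇒ sbi (RI)
  rd@[9:8]=0x1 ⇒ x1
  imm@[7:0]=0x14 ⇒ $20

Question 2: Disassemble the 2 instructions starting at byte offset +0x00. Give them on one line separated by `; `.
pop x3; bnz $-4

@+00  big-endian(cf 00) = 0xcf00
  top 6b → 0x33 → pop [R]
  rd: (w>>8)&0x3=0x3 → x3
@+02  big-endian(d3 fc) = 0xd3fc
  top 6b → 0x34 → bnz [J]
  imm: (w>>0)&0x3ff=0x3fc (s10→-4) → $-4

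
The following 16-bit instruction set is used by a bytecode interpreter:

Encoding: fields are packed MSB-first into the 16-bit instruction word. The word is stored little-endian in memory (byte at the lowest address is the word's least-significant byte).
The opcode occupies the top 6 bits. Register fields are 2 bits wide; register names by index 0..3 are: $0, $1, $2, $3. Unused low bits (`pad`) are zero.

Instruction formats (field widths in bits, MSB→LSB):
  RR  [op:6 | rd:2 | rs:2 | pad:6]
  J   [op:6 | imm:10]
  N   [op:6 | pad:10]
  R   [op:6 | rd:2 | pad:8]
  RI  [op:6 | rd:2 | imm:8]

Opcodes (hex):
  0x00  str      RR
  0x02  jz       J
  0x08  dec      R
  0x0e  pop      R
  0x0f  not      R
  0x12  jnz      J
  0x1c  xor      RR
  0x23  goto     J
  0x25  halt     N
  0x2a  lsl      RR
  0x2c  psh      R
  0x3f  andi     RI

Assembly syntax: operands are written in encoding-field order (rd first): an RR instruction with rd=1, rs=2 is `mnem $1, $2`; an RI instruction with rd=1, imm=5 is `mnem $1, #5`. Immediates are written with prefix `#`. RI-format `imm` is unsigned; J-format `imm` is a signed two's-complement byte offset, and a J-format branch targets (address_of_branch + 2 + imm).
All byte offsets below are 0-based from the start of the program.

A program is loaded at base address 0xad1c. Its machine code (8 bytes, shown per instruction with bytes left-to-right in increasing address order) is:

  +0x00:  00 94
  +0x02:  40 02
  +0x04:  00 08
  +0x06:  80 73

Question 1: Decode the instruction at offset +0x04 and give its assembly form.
[04] 00 08 → 0x0800
  top 6b → 0x2 → jz [J]
  [9:0] imm=0 = #0

jz #0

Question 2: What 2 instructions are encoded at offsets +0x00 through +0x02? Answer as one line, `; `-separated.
@+00  little-endian(00 94) = 0x9400
  opcode bits[15:10]=0x25: halt/N
@+02  little-endian(40 02) = 0x0240
  opcode bits[15:10]=0x0: str/RR
  rd: (w>>8)&0x3=0x2 → $2
  rs: (w>>6)&0x3=0x1 → $1

halt; str $2, $1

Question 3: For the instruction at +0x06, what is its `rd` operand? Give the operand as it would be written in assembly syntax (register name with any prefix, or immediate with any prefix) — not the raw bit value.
[06] 80 73 → 0x7380
  opcode bits[15:10]=0x1c: xor/RR
  rd: (w>>8)&0x3=0x3 → $3
  rs: (w>>6)&0x3=0x2 → $2

$3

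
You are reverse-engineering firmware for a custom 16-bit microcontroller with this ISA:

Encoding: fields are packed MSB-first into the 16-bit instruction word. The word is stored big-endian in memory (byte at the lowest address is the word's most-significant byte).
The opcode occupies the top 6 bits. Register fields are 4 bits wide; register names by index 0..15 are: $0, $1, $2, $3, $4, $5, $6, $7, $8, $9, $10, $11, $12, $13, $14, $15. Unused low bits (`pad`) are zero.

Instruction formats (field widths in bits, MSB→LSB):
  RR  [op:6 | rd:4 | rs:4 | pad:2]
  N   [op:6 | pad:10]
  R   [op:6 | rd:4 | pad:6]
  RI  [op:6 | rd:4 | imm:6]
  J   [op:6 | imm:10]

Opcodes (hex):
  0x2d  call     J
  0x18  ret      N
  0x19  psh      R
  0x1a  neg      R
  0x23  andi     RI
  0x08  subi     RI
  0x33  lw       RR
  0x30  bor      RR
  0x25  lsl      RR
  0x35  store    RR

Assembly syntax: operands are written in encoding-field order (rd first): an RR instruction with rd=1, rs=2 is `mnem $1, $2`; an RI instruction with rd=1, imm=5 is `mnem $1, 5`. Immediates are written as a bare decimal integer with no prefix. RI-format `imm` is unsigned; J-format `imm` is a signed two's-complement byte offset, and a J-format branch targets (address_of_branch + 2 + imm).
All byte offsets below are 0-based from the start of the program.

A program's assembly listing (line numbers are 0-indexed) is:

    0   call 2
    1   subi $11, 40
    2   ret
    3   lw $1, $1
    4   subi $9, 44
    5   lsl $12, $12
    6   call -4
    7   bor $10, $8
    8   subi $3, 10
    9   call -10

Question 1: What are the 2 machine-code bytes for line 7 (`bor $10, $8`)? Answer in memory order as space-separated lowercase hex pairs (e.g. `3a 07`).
L7: bor op=0x30:6|rd=10:4|rs=8:4|pad=0:2 ⇒ 0xc2a0 ⇒ big c2 a0

c2 a0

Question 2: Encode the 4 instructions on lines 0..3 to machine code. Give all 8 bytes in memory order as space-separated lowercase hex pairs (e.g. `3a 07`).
0. call fields op=0x2d:6|imm=2:10 → word b402h → b4 02
1. subi fields op=0x8:6|rd=11:4|imm=40:6 → word 22e8h → 22 e8
2. ret fields op=0x18:6|pad=0:10 → word 6000h → 60 00
3. lw fields op=0x33:6|rd=1:4|rs=1:4|pad=0:2 → word cc44h → cc 44

b4 02 22 e8 60 00 cc 44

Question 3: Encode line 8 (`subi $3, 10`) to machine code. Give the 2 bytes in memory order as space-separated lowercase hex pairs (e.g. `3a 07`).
8. subi fields op=0x8:6|rd=3:4|imm=10:6 → word 20cah → 20 ca

20 ca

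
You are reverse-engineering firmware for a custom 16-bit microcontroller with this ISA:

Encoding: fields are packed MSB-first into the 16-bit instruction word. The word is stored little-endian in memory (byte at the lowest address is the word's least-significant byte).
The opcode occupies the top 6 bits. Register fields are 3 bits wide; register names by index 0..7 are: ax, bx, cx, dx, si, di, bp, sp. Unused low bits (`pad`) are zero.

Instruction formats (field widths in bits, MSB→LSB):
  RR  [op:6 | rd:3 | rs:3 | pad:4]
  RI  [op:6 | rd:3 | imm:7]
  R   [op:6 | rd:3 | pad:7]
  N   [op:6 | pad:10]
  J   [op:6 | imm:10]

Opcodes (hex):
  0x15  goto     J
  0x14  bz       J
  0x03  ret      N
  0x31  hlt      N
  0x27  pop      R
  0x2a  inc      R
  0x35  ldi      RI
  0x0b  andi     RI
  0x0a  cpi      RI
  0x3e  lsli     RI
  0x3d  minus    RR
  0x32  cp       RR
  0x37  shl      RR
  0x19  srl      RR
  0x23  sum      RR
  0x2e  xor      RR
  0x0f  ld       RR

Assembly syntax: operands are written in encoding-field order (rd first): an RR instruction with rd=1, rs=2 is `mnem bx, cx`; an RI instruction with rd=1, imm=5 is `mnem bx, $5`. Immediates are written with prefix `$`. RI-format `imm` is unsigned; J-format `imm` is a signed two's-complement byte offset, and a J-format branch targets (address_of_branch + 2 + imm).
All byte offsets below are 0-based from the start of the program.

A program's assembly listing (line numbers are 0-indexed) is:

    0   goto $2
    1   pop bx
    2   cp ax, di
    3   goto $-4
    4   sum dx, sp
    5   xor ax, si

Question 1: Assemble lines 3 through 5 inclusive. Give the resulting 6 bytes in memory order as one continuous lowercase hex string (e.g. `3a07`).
fc57f08d40b8

line 3 (goto): pack op=0x15:6|imm=-4:10 = 0x57fc; little→ fc 57
line 4 (sum): pack op=0x23:6|rd=3:3|rs=7:3|pad=0:4 = 0x8df0; little→ f0 8d
line 5 (xor): pack op=0x2e:6|rd=0:3|rs=4:3|pad=0:4 = 0xb840; little→ 40 b8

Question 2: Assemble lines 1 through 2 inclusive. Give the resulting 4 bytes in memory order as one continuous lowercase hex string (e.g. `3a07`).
809c50c8

line 1 (pop): pack op=0x27:6|rd=1:3|pad=0:7 = 0x9c80; little→ 80 9c
line 2 (cp): pack op=0x32:6|rd=0:3|rs=5:3|pad=0:4 = 0xc850; little→ 50 c8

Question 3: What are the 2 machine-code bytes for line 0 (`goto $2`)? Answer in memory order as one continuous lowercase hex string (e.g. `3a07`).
0254

0. goto fields op=0x15:6|imm=2:10 → word 5402h → 02 54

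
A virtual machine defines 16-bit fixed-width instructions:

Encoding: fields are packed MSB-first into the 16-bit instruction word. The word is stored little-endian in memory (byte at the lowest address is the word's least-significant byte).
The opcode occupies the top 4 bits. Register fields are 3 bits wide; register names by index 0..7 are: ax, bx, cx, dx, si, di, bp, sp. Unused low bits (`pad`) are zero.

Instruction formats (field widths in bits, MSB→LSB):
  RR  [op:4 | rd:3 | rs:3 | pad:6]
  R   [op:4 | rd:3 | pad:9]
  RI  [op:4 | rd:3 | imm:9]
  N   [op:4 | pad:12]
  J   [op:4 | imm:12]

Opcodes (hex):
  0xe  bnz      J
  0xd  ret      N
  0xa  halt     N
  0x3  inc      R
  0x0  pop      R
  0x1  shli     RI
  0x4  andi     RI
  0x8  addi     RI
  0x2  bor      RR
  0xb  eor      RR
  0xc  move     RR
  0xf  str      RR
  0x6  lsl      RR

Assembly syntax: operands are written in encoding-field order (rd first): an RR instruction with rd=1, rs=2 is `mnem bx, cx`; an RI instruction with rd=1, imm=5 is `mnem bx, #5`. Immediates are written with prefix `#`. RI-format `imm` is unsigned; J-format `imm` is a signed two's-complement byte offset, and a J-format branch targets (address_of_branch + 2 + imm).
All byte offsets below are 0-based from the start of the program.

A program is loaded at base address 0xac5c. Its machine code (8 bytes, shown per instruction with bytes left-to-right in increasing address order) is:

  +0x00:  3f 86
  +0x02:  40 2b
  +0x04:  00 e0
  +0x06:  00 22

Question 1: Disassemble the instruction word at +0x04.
off 0x04: read 00 e0 as little → 0xe000
  top 4b → 0xe → bnz [J]
  imm: (w>>0)&0xfff=0x0 → #0

bnz #0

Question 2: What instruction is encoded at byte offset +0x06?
off 0x06: read 00 22 as little → 0x2200
  opcode bits[15:12]=0x2: bor/RR
  [11:9] rd=1 = bx
  [8:6] rs=0 = ax

bor bx, ax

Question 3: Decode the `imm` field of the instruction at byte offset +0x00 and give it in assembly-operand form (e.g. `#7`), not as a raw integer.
#63

[00] 3f 86 → 0x863f
  op=0x863f>>12=0x8 ⇒ addi (RI)
  rd: (w>>9)&0x7=0x3 → dx
  imm: (w>>0)&0x1ff=0x3f → #63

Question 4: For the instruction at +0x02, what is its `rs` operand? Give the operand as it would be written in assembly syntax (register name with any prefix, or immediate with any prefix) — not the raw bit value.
di

@+02  little-endian(40 2b) = 0x2b40
  op=0x2b40>>12=0x2 ⇒ bor (RR)
  rd@[11:9]=0x5 ⇒ di
  rs@[8:6]=0x5 ⇒ di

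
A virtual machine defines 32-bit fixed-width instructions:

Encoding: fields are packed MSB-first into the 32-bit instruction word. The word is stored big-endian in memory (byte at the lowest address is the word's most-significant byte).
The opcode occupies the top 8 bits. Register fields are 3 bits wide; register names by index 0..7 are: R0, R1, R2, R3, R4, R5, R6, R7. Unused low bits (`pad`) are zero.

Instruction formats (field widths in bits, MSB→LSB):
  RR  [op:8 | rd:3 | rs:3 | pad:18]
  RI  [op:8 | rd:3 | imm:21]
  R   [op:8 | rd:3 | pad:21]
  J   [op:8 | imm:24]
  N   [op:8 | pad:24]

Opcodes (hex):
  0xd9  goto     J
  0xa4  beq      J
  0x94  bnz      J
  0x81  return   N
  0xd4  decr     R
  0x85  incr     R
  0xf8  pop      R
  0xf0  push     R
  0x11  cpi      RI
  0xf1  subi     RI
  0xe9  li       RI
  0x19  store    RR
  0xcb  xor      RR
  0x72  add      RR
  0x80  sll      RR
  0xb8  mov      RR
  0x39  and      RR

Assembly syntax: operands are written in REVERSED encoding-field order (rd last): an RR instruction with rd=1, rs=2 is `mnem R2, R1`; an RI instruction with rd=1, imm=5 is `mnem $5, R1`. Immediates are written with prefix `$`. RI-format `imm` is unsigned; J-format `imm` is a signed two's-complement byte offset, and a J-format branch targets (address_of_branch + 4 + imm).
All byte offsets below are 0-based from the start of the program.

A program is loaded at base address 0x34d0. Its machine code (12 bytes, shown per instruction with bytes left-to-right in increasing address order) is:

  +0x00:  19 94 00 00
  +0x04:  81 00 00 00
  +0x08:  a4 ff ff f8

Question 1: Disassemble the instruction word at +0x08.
off 0x08: read a4 ff ff f8 as big → 0xa4fffff8
  op=0xa4fffff8>>24=0xa4 ⇒ beq (J)
  imm: (w>>0)&0xffffff=0xfffff8 (s24→-8) → $-8

beq $-8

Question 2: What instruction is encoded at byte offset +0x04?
return

[04] 81 00 00 00 → 0x81000000
  opcode bits[31:24]=0x81: return/N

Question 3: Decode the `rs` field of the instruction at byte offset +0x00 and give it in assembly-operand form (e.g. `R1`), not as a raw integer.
@+00  big-endian(19 94 00 00) = 0x19940000
  opcode bits[31:24]=0x19: store/RR
  [23:21] rd=4 = R4
  [20:18] rs=5 = R5

R5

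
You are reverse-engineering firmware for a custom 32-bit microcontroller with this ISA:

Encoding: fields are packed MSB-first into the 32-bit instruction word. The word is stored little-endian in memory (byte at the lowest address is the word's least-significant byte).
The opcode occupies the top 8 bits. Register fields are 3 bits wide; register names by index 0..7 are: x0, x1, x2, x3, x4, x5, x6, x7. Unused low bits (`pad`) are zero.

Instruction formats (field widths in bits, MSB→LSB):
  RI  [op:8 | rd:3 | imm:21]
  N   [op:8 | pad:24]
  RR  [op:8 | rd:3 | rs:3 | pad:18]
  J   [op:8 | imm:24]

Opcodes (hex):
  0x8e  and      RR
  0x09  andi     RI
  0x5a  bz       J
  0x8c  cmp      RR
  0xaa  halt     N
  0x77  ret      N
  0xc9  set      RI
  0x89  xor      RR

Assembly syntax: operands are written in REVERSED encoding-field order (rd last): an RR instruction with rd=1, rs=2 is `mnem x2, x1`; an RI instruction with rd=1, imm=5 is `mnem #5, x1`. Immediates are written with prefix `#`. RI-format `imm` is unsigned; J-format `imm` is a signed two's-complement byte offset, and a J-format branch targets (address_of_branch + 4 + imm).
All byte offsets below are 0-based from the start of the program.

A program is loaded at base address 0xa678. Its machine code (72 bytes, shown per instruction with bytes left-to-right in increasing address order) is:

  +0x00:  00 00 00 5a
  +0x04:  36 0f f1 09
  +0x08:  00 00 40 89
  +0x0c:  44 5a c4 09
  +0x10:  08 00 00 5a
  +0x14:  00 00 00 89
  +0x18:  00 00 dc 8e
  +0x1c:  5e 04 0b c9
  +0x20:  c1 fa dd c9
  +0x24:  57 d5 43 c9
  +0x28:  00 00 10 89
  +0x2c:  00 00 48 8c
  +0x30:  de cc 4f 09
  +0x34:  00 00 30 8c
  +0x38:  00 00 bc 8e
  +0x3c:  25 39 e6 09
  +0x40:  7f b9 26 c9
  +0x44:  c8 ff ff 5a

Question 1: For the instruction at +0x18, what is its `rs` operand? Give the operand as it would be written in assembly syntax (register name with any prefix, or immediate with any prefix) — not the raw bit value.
x7

off 0x18: read 00 00 dc 8e as little → 0x8edc0000
  op=0x8edc0000>>24=0x8e ⇒ and (RR)
  [23:21] rd=6 = x6
  [20:18] rs=7 = x7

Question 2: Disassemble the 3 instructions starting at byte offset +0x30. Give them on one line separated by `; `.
andi #1035486, x2; cmp x4, x1; and x7, x5

@+30  little-endian(de cc 4f 09) = 0x094fccde
  op=0x094fccde>>24=0x9 ⇒ andi (RI)
  rd@[23:21]=0x2 ⇒ x2
  imm@[20:0]=0xfccde ⇒ #1035486
@+34  little-endian(00 00 30 8c) = 0x8c300000
  op=0x8c300000>>24=0x8c ⇒ cmp (RR)
  rd@[23:21]=0x1 ⇒ x1
  rs@[20:18]=0x4 ⇒ x4
@+38  little-endian(00 00 bc 8e) = 0x8ebc0000
  op=0x8ebc0000>>24=0x8e ⇒ and (RR)
  rd@[23:21]=0x5 ⇒ x5
  rs@[20:18]=0x7 ⇒ x7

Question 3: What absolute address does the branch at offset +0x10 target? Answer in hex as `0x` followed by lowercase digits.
@+10  little-endian(08 00 00 5a) = 0x5a000008
  opcode bits[31:24]=0x5a: bz/J
  [23:0] imm=8 = #8
  target = base 0xa678 + off 0x10 + 4 + imm 8 = 0xa694

0xa694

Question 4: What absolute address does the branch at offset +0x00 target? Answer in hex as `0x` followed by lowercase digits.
off 0x00: read 00 00 00 5a as little → 0x5a000000
  op=0x5a000000>>24=0x5a ⇒ bz (J)
  imm@[23:0]=0x0 ⇒ #0
  target = base 0xa678 + off 0x00 + 4 + imm 0 = 0xa67c

0xa67c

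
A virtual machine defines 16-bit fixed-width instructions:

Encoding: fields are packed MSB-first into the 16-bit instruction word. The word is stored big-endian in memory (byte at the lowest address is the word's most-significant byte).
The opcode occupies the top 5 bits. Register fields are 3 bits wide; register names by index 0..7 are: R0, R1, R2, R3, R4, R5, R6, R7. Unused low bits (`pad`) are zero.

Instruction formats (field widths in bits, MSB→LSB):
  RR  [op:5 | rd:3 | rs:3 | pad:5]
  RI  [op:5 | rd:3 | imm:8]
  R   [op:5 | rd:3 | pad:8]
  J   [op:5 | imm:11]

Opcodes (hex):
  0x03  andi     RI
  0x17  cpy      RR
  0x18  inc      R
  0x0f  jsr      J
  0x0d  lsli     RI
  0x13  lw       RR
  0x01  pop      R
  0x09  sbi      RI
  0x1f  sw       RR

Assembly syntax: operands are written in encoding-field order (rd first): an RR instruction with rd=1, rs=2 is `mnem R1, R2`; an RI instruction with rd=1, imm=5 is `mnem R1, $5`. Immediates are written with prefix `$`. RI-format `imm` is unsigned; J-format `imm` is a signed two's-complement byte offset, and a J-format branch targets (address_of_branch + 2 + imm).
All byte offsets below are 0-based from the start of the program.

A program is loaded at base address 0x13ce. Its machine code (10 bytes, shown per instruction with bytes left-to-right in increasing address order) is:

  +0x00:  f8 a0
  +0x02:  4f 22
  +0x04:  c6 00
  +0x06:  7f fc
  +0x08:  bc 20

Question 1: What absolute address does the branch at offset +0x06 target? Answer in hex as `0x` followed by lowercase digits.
@+06  big-endian(7f fc) = 0x7ffc
  op=0x7ffc>>11=0xf ⇒ jsr (J)
  [10:0] imm=2044 (s11→-4) = $-4
  target = base 0x13ce + off 0x06 + 2 + imm -4 = 0x13d2

0x13d2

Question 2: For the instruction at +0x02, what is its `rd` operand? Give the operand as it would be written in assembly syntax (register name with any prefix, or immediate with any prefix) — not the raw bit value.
+0x02: 4f 22 ⇒ word 0x4f22 (big)
  op=0x4f22>>11=0x9 ⇒ sbi (RI)
  [10:8] rd=7 = R7
  [7:0] imm=34 = $34

R7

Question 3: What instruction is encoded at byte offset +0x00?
sw R0, R5

@+00  big-endian(f8 a0) = 0xf8a0
  opcode bits[15:11]=0x1f: sw/RR
  [10:8] rd=0 = R0
  [7:5] rs=5 = R5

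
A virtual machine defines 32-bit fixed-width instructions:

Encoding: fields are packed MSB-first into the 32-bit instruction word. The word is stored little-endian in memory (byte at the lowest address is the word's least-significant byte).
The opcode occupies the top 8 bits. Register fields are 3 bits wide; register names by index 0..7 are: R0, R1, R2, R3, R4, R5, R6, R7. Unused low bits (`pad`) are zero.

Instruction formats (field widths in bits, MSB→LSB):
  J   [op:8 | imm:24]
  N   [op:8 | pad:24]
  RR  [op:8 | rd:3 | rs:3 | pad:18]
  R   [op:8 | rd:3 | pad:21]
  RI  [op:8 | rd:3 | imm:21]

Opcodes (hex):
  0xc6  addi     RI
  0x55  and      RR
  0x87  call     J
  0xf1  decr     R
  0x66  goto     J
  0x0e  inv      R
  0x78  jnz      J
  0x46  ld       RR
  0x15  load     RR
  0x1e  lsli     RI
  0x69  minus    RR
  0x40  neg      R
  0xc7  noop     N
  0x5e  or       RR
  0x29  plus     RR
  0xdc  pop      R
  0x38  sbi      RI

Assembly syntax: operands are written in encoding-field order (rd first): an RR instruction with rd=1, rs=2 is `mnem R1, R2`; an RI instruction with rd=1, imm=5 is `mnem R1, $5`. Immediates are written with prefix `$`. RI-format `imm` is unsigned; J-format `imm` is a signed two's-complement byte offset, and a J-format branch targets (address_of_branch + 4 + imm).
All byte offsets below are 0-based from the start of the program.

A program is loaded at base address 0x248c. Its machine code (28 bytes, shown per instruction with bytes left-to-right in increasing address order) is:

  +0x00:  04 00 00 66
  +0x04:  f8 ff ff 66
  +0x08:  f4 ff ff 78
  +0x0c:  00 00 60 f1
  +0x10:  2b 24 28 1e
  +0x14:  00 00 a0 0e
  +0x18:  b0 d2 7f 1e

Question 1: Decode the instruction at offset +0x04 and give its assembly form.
goto $-8

@+04  little-endian(f8 ff ff 66) = 0x66fffff8
  op=0x66fffff8>>24=0x66 ⇒ goto (J)
  [23:0] imm=16777208 (s24→-8) = $-8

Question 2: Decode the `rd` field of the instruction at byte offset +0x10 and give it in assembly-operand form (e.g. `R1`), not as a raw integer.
+0x10: 2b 24 28 1e ⇒ word 0x1e28242b (little)
  top 8b → 0x1e → lsli [RI]
  rd: (w>>21)&0x7=0x1 → R1
  imm: (w>>0)&0x1fffff=0x8242b → $533547

R1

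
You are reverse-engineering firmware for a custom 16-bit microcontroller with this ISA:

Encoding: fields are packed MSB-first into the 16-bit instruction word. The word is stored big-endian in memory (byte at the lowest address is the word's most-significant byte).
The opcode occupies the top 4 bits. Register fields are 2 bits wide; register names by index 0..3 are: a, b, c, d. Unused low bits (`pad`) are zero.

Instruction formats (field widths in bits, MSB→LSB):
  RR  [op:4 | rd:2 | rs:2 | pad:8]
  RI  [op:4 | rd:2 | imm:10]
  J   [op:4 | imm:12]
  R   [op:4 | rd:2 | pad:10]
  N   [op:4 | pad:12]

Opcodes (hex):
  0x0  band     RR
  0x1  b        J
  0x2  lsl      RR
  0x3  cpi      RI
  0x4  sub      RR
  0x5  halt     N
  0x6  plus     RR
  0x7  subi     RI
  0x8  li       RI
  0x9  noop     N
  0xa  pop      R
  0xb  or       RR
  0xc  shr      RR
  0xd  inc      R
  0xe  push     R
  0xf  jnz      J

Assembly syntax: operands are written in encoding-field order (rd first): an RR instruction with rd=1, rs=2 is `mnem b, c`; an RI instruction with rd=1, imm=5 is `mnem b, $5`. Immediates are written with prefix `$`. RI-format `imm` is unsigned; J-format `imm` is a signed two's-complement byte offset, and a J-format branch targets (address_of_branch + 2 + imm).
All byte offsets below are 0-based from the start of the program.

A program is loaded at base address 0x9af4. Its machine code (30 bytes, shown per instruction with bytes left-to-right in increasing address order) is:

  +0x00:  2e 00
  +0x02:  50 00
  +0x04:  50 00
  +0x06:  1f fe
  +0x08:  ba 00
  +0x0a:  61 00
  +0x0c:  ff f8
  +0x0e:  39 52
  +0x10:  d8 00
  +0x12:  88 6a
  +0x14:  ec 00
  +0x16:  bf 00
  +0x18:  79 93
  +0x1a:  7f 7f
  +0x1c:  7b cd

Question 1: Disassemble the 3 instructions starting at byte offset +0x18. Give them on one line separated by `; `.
subi c, $403; subi d, $895; subi c, $973

+0x18: 79 93 ⇒ word 0x7993 (big)
  opcode bits[15:12]=0x7: subi/RI
  [11:10] rd=2 = c
  [9:0] imm=403 = $403
+0x1a: 7f 7f ⇒ word 0x7f7f (big)
  opcode bits[15:12]=0x7: subi/RI
  [11:10] rd=3 = d
  [9:0] imm=895 = $895
+0x1c: 7b cd ⇒ word 0x7bcd (big)
  opcode bits[15:12]=0x7: subi/RI
  [11:10] rd=2 = c
  [9:0] imm=973 = $973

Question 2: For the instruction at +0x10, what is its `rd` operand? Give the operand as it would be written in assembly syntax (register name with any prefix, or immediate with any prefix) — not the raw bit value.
[10] d8 00 → 0xd800
  opcode bits[15:12]=0xd: inc/R
  rd@[11:10]=0x2 ⇒ c

c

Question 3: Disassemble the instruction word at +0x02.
+0x02: 50 00 ⇒ word 0x5000 (big)
  opcode bits[15:12]=0x5: halt/N

halt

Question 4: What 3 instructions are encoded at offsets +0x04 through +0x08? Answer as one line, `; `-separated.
[04] 50 00 → 0x5000
  opcode bits[15:12]=0x5: halt/N
[06] 1f fe → 0x1ffe
  opcode bits[15:12]=0x1: b/J
  imm: (w>>0)&0xfff=0xffe (s12→-2) → $-2
[08] ba 00 → 0xba00
  opcode bits[15:12]=0xb: or/RR
  rd: (w>>10)&0x3=0x2 → c
  rs: (w>>8)&0x3=0x2 → c

halt; b $-2; or c, c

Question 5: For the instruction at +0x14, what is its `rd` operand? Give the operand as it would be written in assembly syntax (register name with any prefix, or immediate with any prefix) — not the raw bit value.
@+14  big-endian(ec 00) = 0xec00
  top 4b → 0xe → push [R]
  rd@[11:10]=0x3 ⇒ d

d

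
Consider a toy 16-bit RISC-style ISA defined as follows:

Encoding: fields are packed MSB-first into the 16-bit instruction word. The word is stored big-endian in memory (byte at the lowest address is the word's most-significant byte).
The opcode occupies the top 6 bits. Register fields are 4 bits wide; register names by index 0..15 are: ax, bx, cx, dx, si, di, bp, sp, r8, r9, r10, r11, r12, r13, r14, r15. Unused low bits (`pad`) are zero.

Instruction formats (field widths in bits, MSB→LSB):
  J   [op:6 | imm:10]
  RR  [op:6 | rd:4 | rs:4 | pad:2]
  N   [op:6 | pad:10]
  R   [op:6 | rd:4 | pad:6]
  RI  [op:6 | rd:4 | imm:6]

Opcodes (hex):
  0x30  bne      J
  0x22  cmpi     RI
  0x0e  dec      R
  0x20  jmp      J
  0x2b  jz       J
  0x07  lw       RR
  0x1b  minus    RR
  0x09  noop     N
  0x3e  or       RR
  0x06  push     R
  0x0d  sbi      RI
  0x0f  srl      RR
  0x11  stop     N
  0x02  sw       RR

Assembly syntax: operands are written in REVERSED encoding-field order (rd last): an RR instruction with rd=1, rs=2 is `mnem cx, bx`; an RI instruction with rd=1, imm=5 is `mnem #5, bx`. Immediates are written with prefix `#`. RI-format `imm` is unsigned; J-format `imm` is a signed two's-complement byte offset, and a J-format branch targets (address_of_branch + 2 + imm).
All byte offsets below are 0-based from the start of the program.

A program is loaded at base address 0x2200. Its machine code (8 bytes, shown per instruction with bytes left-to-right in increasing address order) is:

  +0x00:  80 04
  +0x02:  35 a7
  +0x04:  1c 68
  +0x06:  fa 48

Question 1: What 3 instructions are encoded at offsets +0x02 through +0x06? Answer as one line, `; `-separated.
sbi #39, bp; lw r10, bx; or cx, r9

+0x02: 35 a7 ⇒ word 0x35a7 (big)
  top 6b → 0xd → sbi [RI]
  [9:6] rd=6 = bp
  [5:0] imm=39 = #39
+0x04: 1c 68 ⇒ word 0x1c68 (big)
  top 6b → 0x7 → lw [RR]
  [9:6] rd=1 = bx
  [5:2] rs=10 = r10
+0x06: fa 48 ⇒ word 0xfa48 (big)
  top 6b → 0x3e → or [RR]
  [9:6] rd=9 = r9
  [5:2] rs=2 = cx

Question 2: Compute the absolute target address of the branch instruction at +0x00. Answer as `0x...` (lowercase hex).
@+00  big-endian(80 04) = 0x8004
  op=0x8004>>10=0x20 ⇒ jmp (J)
  [9:0] imm=4 = #4
  target = base 0x2200 + off 0x00 + 2 + imm 4 = 0x2206

0x2206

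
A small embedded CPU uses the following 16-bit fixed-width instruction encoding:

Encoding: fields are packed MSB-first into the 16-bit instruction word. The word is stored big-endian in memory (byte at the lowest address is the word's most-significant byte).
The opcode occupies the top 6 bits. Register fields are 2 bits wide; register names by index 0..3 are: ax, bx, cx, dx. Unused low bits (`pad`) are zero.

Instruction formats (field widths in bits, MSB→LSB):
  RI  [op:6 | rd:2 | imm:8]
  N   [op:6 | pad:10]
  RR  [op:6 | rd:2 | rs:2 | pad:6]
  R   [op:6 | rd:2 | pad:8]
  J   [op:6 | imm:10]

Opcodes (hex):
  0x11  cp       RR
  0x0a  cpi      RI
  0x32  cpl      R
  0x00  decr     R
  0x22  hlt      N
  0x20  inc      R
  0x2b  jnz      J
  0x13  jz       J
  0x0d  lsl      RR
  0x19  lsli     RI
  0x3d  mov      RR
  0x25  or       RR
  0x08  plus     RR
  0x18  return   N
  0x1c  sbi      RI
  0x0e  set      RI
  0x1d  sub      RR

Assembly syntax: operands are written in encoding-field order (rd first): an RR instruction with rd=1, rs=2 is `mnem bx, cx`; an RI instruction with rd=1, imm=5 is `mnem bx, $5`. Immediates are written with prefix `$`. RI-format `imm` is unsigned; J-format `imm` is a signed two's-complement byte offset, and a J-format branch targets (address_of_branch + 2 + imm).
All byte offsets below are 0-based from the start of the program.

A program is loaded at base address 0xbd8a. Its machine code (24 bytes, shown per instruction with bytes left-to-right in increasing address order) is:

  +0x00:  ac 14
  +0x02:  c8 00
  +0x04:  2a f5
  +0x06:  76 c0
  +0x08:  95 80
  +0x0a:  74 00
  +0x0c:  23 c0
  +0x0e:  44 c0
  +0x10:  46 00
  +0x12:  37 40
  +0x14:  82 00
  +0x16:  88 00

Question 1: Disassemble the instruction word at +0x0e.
[0e] 44 c0 → 0x44c0
  top 6b → 0x11 → cp [RR]
  rd@[9:8]=0x0 ⇒ ax
  rs@[7:6]=0x3 ⇒ dx

cp ax, dx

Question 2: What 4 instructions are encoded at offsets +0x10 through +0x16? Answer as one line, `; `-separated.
cp cx, ax; lsl dx, bx; inc cx; hlt

@+10  big-endian(46 00) = 0x4600
  top 6b → 0x11 → cp [RR]
  rd@[9:8]=0x2 ⇒ cx
  rs@[7:6]=0x0 ⇒ ax
@+12  big-endian(37 40) = 0x3740
  top 6b → 0xd → lsl [RR]
  rd@[9:8]=0x3 ⇒ dx
  rs@[7:6]=0x1 ⇒ bx
@+14  big-endian(82 00) = 0x8200
  top 6b → 0x20 → inc [R]
  rd@[9:8]=0x2 ⇒ cx
@+16  big-endian(88 00) = 0x8800
  top 6b → 0x22 → hlt [N]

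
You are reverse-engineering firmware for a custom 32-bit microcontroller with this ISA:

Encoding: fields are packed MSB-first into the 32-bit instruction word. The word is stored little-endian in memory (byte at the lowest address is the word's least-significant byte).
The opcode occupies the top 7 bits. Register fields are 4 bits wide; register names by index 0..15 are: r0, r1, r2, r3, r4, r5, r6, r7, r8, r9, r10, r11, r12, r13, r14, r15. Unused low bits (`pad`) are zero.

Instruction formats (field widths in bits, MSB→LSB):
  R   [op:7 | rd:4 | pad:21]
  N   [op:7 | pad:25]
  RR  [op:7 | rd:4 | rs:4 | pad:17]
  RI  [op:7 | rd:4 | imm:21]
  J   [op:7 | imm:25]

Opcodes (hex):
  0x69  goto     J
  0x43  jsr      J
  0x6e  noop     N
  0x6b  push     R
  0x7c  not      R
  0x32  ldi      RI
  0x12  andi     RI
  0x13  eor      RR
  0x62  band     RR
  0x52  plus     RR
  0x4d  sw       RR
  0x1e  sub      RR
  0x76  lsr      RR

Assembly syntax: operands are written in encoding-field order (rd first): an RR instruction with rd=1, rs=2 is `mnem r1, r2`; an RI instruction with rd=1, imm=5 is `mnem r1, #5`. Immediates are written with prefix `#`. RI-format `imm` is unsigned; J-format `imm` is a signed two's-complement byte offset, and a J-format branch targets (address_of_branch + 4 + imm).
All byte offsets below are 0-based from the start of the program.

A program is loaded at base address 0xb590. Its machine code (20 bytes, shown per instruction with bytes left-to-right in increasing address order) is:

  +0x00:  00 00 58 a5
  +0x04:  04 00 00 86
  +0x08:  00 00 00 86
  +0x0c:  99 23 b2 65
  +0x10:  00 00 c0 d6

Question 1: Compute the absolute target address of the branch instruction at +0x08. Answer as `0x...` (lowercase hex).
0xb59c

@+08  little-endian(00 00 00 86) = 0x86000000
  op=0x86000000>>25=0x43 ⇒ jsr (J)
  imm: (w>>0)&0x1ffffff=0x0 → #0
  target = base 0xb590 + off 0x08 + 4 + imm 0 = 0xb59c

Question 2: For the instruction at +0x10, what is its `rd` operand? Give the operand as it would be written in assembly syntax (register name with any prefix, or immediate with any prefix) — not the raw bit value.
[10] 00 00 c0 d6 → 0xd6c00000
  op=0xd6c00000>>25=0x6b ⇒ push (R)
  [24:21] rd=6 = r6

r6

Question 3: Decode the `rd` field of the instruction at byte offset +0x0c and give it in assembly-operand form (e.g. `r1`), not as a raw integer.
@+0c  little-endian(99 23 b2 65) = 0x65b22399
  top 7b → 0x32 → ldi [RI]
  [24:21] rd=13 = r13
  [20:0] imm=1188761 = #1188761

r13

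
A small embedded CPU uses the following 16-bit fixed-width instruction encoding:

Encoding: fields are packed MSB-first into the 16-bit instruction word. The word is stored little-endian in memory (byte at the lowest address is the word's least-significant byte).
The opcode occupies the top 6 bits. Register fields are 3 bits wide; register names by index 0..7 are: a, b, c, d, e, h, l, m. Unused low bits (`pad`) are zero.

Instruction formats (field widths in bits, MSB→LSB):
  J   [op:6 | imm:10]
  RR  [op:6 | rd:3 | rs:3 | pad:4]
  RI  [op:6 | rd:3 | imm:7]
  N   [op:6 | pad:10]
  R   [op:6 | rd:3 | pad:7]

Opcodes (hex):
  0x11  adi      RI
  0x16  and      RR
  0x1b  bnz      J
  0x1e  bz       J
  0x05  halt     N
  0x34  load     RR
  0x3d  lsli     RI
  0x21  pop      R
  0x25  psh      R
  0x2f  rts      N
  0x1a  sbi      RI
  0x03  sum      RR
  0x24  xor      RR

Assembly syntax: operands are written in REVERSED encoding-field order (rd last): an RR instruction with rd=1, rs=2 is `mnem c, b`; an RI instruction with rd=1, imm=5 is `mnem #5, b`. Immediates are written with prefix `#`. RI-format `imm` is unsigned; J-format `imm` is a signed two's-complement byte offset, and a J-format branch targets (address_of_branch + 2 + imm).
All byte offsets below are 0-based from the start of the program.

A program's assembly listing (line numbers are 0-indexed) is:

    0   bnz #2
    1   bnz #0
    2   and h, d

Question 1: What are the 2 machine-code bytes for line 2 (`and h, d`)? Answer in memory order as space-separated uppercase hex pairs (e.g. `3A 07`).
D0 59

line 2 (and): pack op=0x16:6|rd=3:3|rs=5:3|pad=0:4 = 0x59d0; little→ d0 59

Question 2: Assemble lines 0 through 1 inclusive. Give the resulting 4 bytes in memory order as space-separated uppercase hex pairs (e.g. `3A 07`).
L0: bnz op=0x1b:6|imm=2:10 ⇒ 0x6c02 ⇒ little 02 6c
L1: bnz op=0x1b:6|imm=0:10 ⇒ 0x6c00 ⇒ little 00 6c

02 6C 00 6C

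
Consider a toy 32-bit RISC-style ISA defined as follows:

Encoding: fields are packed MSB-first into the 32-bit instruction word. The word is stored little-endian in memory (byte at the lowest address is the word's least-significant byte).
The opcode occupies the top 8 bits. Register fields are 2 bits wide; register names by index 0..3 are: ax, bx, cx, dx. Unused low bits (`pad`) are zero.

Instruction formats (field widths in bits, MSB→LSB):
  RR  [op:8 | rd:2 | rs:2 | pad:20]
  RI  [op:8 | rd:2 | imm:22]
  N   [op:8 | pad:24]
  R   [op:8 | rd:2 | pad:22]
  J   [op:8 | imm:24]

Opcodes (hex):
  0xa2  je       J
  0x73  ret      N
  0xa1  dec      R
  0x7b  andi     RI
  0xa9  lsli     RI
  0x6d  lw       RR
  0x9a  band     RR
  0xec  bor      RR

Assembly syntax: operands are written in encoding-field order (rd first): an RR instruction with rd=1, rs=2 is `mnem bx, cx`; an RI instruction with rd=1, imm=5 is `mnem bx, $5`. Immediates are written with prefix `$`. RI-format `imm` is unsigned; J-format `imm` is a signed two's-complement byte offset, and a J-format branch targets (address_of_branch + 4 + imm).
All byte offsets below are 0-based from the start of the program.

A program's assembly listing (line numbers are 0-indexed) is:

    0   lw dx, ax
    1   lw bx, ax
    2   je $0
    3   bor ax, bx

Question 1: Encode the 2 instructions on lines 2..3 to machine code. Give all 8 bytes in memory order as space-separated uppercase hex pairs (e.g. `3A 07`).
2. je fields op=0xa2:8|imm=0:24 → word a2000000h → 00 00 00 a2
3. bor fields op=0xec:8|rd=0:2|rs=1:2|pad=0:20 → word ec100000h → 00 00 10 ec

00 00 00 A2 00 00 10 EC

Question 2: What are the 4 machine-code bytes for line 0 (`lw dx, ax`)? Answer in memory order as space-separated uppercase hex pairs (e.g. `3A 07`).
00 00 C0 6D

L0: lw op=0x6d:8|rd=3:2|rs=0:2|pad=0:20 ⇒ 0x6dc00000 ⇒ little 00 00 c0 6d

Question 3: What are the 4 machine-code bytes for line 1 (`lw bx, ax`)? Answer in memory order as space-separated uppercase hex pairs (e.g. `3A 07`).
line 1 (lw): pack op=0x6d:8|rd=1:2|rs=0:2|pad=0:20 = 0x6d400000; little→ 00 00 40 6d

00 00 40 6D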